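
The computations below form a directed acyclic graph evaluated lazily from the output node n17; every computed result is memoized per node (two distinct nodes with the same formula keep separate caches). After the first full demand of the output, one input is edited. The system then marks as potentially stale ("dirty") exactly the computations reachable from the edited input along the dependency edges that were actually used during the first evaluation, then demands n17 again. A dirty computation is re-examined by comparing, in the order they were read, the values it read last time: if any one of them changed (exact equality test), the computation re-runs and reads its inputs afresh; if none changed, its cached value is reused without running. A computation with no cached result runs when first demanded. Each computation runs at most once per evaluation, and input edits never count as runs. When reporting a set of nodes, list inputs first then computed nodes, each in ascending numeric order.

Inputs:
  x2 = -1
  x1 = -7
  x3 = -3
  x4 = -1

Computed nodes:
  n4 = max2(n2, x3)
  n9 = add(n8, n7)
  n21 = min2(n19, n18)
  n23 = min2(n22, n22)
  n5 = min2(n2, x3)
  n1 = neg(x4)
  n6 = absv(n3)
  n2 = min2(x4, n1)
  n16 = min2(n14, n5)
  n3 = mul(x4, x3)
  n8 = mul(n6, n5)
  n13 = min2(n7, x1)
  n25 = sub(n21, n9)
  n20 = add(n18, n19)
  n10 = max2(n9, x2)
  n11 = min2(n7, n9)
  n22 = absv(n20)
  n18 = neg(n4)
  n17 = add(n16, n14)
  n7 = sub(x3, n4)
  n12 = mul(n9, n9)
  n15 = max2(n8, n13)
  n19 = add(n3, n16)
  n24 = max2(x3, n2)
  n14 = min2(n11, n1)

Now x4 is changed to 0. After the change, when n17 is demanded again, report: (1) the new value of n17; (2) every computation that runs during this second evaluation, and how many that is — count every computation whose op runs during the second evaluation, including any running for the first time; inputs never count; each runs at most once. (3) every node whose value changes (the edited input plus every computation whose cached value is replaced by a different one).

Demanding n17 again yields -6.
13 computations run: n1, n2, n3, n4, n5, n6, n7, n8, n9, n11, n14, n16, n17.
The nodes whose values change: x4, n1, n2, n3, n4, n6, n7, n8, n9, n11, n14, n16, n17.

First demand of the output computes:
  n1 = neg(-1) = 1
  n2 = min2(-1, 1) = -1
  n3 = mul(-1, -3) = 3
  n4 = max2(-1, -3) = -1
  n5 = min2(-1, -3) = -3
  n6 = absv(3) = 3
  n7 = sub(-3, -1) = -2
  n8 = mul(3, -3) = -9
  n9 = add(-9, -2) = -11
  n11 = min2(-2, -11) = -11
  n14 = min2(-11, 1) = -11
  n16 = min2(-11, -3) = -11
  n17 = add(-11, -11) = -22

After the edit, cleaning proceeds:
  n1: a read changed (x4 -1->0) — executes, giving 0.
  n2: a read changed (x4 -1->0; n1 1->0) — executes, giving 0.
  n3: a read changed (x4 -1->0) — executes, giving 0.
  n4: a read changed (n2 -1->0) — executes, giving 0.
  n5: a read changed (n2 -1->0) — executes, giving -3 — identical to its old value.
  n6: a read changed (n3 3->0) — executes, giving 0.
  n7: a read changed (n4 -1->0) — executes, giving -3.
  n8: a read changed (n6 3->0) — executes, giving 0.
  n9: a read changed (n8 -9->0; n7 -2->-3) — executes, giving -3.
  n11: a read changed (n7 -2->-3; n9 -11->-3) — executes, giving -3.
  n14: a read changed (n11 -11->-3; n1 1->0) — executes, giving -3.
  n16: a read changed (n14 -11->-3) — executes, giving -3.
  n17: a read changed (n16 -11->-3; n14 -11->-3) — executes, giving -6.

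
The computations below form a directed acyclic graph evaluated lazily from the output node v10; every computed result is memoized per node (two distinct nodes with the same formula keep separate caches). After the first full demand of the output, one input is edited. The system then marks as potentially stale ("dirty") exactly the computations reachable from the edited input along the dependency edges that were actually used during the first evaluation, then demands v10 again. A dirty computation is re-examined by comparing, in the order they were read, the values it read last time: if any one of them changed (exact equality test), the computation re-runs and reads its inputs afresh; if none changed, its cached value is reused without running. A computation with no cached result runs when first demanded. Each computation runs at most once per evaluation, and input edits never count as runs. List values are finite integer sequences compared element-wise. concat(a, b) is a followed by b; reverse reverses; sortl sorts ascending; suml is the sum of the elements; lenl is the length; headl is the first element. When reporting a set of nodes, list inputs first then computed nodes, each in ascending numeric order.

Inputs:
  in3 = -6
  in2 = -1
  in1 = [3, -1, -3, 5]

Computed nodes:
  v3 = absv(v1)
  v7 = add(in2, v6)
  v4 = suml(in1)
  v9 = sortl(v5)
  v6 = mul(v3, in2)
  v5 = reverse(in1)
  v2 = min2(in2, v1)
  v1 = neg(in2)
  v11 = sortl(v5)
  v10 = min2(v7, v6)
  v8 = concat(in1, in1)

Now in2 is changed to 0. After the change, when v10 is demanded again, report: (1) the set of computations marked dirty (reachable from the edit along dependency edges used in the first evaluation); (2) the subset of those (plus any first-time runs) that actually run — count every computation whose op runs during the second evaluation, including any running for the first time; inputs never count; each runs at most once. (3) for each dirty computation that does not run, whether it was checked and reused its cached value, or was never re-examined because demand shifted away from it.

First demand of the output computes:
  v1 = neg(-1) = 1
  v3 = absv(1) = 1
  v6 = mul(1, -1) = -1
  v7 = add(-1, -1) = -2
  v10 = min2(-2, -1) = -2

After the edit, cleaning proceeds:
  v1: a read changed (in2 -1->0) — executes, giving 0.
  v3: a read changed (v1 1->0) — executes, giving 0.
  v6: a read changed (v3 1->0; in2 -1->0) — executes, giving 0.
  v7: a read changed (in2 -1->0; v6 -1->0) — executes, giving 0.
  v10: a read changed (v7 -2->0; v6 -1->0) — executes, giving 0.

The edit dirties: v1, v3, v6, v7, v10.
5 computations run: v1, v3, v6, v7, v10.
No dirty computation escaped a run.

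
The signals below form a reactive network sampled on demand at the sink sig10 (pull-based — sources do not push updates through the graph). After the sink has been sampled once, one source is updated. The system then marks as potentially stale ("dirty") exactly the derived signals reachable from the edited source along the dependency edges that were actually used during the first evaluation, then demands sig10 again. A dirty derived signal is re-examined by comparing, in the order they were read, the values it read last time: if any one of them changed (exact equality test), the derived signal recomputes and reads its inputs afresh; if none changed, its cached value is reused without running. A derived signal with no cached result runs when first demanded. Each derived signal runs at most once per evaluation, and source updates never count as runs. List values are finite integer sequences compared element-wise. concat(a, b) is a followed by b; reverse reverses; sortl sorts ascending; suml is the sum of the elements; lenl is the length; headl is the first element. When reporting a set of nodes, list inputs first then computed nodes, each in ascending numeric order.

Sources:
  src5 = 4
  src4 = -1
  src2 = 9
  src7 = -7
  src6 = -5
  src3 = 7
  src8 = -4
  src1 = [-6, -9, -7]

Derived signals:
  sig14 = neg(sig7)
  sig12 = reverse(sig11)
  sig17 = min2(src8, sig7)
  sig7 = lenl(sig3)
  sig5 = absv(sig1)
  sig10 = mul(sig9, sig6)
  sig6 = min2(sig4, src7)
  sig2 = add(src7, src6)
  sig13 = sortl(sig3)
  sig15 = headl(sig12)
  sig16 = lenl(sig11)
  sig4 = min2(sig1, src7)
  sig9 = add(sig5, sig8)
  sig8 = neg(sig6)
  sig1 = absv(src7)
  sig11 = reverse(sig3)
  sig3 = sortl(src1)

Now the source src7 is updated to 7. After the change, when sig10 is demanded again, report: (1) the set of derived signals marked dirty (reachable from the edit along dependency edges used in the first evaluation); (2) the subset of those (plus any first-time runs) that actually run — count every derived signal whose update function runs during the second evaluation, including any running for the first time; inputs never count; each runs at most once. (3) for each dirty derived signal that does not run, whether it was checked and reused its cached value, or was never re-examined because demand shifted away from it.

Initial pass — values computed on the first demand:
  sig1 = absv(-7) = 7
  sig4 = min2(7, -7) = -7
  sig5 = absv(7) = 7
  sig6 = min2(-7, -7) = -7
  sig8 = neg(-7) = 7
  sig9 = add(7, 7) = 14
  sig10 = mul(14, -7) = -98

Second demand — change propagation:
  sig1: re-runs because src7 -7->7; new result 7 (unchanged).
  sig4: re-runs because src7 -7->7; new result 7.
  sig5: re-examined; everything it read last time is the same (sig1 unchanged) — cache 7 kept, no run.
  sig6: re-runs because sig4 -7->7; src7 -7->7; new result 7.
  sig8: re-runs because sig6 -7->7; new result -7.
  sig9: re-runs because sig8 7->-7; new result 0.
  sig10: re-runs because sig9 14->0; sig6 -7->7; new result 0.

The important point: at sig5 every value read last time is unchanged, so the dirty flag clears without a run.

Dirty set: sig1, sig4, sig5, sig6, sig8, sig9, sig10.
Run set: sig1, sig4, sig6, sig8, sig9, sig10 (6 run).
Re-examined without running (cache reused): sig5.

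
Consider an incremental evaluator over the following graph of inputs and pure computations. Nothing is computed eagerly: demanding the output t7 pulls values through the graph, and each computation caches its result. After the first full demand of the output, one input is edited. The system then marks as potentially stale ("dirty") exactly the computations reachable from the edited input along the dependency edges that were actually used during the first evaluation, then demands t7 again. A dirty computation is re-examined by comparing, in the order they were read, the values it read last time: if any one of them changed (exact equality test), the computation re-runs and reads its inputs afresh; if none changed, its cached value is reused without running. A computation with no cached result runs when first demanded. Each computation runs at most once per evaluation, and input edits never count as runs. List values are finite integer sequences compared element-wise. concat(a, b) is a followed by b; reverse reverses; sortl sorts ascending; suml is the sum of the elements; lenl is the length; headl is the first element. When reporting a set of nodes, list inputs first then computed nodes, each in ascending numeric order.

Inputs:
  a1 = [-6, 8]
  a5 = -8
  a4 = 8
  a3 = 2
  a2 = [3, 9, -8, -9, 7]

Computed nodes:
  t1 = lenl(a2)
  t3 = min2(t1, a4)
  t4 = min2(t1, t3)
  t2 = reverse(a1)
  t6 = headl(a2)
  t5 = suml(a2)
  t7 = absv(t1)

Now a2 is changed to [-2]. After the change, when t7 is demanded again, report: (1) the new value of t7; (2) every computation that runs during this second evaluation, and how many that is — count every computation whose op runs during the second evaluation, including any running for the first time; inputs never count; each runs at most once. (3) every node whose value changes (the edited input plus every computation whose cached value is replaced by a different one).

t7 now evaluates to 1.
Run set: t1, t7 (2 run).
Changed values: a2, t1, t7.

Initial pass — values computed on the first demand:
  t1 = lenl([3, 9, -8, -9, 7]) = 5
  t7 = absv(5) = 5

Second demand — change propagation:
  t1: re-runs because a2 [3, 9, -8, -9, 7]->[-2]; new result 1.
  t7: re-runs because t1 5->1; new result 1.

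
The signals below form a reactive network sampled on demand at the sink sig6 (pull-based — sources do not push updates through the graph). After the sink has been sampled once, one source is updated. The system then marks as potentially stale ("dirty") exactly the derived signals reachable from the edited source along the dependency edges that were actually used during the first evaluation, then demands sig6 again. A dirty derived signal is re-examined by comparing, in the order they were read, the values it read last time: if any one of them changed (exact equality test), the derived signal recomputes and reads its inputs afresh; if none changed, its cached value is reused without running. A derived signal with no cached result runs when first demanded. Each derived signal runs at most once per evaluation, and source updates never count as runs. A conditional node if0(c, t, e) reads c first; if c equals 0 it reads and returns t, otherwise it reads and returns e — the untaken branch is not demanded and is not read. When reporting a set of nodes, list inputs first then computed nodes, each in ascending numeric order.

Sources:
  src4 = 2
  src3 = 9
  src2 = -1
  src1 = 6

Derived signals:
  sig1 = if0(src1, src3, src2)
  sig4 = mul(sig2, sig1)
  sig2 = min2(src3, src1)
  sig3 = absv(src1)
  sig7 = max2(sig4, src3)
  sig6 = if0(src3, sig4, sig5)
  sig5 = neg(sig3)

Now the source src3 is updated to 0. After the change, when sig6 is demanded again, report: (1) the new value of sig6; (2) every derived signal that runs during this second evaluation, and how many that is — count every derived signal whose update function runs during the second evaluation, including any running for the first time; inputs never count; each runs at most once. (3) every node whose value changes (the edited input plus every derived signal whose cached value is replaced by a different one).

sig6 now evaluates to 0.
Run set: sig1, sig2, sig4, sig6 (4 run).
Changed values: src3, sig6.
The important point: the flipped condition pulls in fresh nodes; sig1, sig2, sig4 run for the first time.

Initial pass — values computed on the first demand:
  sig3 = absv(6) = 6
  sig5 = neg(6) = -6
  sig6 = if0(src3=9 -> else branch sig5) = -6

Second demand — change propagation:
  sig1: newly demanded (no cache) — executes and yields -1.
  sig2: newly demanded (no cache) — executes and yields 0.
  sig4: newly demanded (no cache) — executes and yields 0.
  sig6: re-runs because src3 9->0; new result 0.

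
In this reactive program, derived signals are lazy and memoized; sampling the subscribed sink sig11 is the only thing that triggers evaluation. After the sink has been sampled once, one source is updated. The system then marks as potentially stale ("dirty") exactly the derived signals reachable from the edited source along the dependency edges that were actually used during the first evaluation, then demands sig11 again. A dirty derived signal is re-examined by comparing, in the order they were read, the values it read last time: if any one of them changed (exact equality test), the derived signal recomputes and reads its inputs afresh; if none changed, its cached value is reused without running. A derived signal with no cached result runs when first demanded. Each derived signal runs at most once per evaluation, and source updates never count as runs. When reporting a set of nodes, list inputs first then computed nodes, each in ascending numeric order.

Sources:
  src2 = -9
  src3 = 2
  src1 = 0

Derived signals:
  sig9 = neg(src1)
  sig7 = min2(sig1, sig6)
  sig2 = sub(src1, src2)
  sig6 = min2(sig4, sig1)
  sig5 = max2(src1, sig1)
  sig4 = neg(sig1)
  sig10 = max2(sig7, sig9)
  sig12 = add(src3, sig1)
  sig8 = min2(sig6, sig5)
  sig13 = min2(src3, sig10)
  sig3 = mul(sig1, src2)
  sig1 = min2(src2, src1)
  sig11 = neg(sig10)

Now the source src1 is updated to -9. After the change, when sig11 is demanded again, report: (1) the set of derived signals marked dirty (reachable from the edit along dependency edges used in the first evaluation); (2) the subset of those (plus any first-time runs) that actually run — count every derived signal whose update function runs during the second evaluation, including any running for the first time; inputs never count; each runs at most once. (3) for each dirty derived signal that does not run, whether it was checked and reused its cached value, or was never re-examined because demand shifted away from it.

The edit dirties: sig1, sig4, sig6, sig7, sig9, sig10, sig11.
4 derived signals run: sig1, sig9, sig10, sig11.
Cache hits after checking: sig4, sig6, sig7.
Note where the cutoff bites: sig4 is checked, finds nothing changed, and keeps its cache.

First demand of the output computes:
  sig1 = min2(-9, 0) = -9
  sig4 = neg(-9) = 9
  sig6 = min2(9, -9) = -9
  sig7 = min2(-9, -9) = -9
  sig9 = neg(0) = 0
  sig10 = max2(-9, 0) = 0
  sig11 = neg(0) = 0

After the edit, cleaning proceeds:
  sig1: a read changed (src1 0->-9) — executes, giving -9 — identical to its old value.
  sig4: dirty, but its reads are unchanged (sig1 unchanged); cached 9 stands.
  sig6: dirty, but its reads are unchanged (sig4 unchanged, sig1 unchanged); cached -9 stands.
  sig7: dirty, but its reads are unchanged (sig1 unchanged, sig6 unchanged); cached -9 stands.
  sig9: a read changed (src1 0->-9) — executes, giving 9.
  sig10: a read changed (sig9 0->9) — executes, giving 9.
  sig11: a read changed (sig10 0->9) — executes, giving -9.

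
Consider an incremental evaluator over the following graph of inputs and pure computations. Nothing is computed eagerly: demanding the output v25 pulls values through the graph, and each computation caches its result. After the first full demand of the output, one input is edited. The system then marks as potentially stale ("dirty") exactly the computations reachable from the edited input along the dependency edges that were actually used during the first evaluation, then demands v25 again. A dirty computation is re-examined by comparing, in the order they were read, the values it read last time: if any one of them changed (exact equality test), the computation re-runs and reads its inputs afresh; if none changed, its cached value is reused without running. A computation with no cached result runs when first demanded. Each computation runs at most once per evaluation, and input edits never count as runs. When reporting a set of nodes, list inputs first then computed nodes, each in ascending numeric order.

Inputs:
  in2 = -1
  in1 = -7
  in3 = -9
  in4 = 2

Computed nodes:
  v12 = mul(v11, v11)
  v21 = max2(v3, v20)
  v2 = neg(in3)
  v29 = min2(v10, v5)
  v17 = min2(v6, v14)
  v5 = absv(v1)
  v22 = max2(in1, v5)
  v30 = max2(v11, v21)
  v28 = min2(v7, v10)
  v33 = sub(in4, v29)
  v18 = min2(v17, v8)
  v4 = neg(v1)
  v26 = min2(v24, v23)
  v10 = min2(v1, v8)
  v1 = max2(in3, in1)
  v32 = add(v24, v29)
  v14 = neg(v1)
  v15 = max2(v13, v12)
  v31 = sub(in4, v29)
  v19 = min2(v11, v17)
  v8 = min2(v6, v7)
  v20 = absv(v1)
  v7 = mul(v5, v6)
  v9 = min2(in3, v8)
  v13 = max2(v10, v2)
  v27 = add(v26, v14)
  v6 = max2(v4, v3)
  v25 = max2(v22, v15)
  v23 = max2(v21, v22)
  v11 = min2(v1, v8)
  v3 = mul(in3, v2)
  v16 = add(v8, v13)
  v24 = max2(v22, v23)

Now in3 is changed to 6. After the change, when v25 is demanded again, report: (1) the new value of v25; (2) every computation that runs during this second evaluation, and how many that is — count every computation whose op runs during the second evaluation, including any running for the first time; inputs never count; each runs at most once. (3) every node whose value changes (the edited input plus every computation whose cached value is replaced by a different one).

Initial pass — values computed on the first demand:
  v1 = max2(-9, -7) = -7
  v2 = neg(-9) = 9
  v3 = mul(-9, 9) = -81
  v4 = neg(-7) = 7
  v5 = absv(-7) = 7
  v6 = max2(7, -81) = 7
  v7 = mul(7, 7) = 49
  v8 = min2(7, 49) = 7
  v10 = min2(-7, 7) = -7
  v11 = min2(-7, 7) = -7
  v12 = mul(-7, -7) = 49
  v13 = max2(-7, 9) = 9
  v15 = max2(9, 49) = 49
  v22 = max2(-7, 7) = 7
  v25 = max2(7, 49) = 49

Second demand — change propagation:
  v1: re-runs because in3 -9->6; new result 6.
  v2: re-runs because in3 -9->6; new result -6.
  v3: re-runs because in3 -9->6; v2 9->-6; new result -36.
  v4: re-runs because v1 -7->6; new result -6.
  v5: re-runs because v1 -7->6; new result 6.
  v6: re-runs because v4 7->-6; v3 -81->-36; new result -6.
  v7: re-runs because v5 7->6; v6 7->-6; new result -36.
  v8: re-runs because v6 7->-6; v7 49->-36; new result -36.
  v10: re-runs because v1 -7->6; v8 7->-36; new result -36.
  v11: re-runs because v1 -7->6; v8 7->-36; new result -36.
  v12: re-runs because v11 -7->-36; v11 -7->-36; new result 1296.
  v13: re-runs because v10 -7->-36; v2 9->-6; new result -6.
  v15: re-runs because v13 9->-6; v12 49->1296; new result 1296.
  v22: re-runs because v5 7->6; new result 6.
  v25: re-runs because v22 7->6; v15 49->1296; new result 1296.

v25 now evaluates to 1296.
Run set: v1, v2, v3, v4, v5, v6, v7, v8, v10, v11, v12, v13, v15, v22, v25 (15 run).
Changed values: in3, v1, v2, v3, v4, v5, v6, v7, v8, v10, v11, v12, v13, v15, v22, v25.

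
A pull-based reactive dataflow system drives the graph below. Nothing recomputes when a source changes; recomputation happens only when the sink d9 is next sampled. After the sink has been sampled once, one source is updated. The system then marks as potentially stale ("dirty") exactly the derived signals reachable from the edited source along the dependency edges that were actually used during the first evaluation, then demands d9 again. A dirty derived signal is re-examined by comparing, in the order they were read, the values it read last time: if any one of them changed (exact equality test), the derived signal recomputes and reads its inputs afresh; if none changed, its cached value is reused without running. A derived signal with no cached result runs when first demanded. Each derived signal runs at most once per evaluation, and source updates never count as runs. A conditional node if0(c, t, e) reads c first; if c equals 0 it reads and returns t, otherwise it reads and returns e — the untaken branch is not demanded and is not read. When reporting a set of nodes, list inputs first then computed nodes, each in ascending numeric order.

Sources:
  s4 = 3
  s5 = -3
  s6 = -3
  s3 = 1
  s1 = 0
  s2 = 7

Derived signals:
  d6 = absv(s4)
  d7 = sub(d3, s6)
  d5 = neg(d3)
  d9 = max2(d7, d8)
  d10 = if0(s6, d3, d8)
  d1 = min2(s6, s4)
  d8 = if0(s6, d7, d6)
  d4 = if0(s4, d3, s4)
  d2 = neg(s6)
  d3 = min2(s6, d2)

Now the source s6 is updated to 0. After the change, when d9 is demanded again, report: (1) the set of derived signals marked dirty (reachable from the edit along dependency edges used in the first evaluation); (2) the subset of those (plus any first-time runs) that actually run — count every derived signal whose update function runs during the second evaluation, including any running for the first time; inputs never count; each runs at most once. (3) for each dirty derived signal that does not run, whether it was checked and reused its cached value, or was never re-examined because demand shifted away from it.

Marked dirty: d2, d3, d7, d8, d9.
Derived signals that run: d2, d3, d7, d8, d9 — 5 in total.
Every dirty derived signal ran.

First evaluation (everything demanded from the output):
  d2 = neg(-3) = 3
  d3 = min2(-3, 3) = -3
  d6 = absv(3) = 3
  d7 = sub(-3, -3) = 0
  d8 = if0(s6=-3 -> else branch d6) = 3
  d9 = max2(0, 3) = 3

Propagation after the edit:
  d2: runs — s6 -3->0; result 0.
  d3: runs — s6 -3->0; d2 3->0; result 0.
  d7: runs — d3 -3->0; s6 -3->0; result 0 (same value as before).
  d8: runs — s6 -3->0; result 0.
  d9: runs — d8 3->0; result 0.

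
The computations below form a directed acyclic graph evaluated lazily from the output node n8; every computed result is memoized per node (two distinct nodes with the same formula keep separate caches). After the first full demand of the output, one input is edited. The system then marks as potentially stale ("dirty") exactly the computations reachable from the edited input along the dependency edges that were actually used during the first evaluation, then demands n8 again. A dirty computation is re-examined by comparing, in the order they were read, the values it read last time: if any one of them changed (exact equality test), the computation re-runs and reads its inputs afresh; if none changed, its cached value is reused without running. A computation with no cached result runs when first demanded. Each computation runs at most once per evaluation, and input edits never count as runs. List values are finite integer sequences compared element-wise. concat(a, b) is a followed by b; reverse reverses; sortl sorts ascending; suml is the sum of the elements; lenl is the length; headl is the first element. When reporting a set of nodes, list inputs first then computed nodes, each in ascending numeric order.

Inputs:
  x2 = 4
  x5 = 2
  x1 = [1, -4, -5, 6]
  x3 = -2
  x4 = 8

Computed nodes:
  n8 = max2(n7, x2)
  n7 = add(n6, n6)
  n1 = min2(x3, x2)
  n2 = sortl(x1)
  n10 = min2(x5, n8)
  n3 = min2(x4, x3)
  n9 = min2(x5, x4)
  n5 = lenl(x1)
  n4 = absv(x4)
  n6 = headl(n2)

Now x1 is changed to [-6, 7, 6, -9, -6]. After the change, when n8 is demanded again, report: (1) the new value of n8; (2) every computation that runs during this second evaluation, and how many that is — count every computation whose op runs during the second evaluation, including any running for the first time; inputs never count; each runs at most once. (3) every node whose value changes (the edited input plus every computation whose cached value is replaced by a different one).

First demand of the output computes:
  n2 = sortl([1, -4, -5, 6]) = [-5, -4, 1, 6]
  n6 = headl([-5, -4, 1, 6]) = -5
  n7 = add(-5, -5) = -10
  n8 = max2(-10, 4) = 4

After the edit, cleaning proceeds:
  n2: a read changed (x1 [1, -4, -5, 6]->[-6, 7, 6, -9, -6]) — executes, giving [-9, -6, -6, 6, 7].
  n6: a read changed (n2 [-5, -4, 1, 6]->[-9, -6, -6, 6, 7]) — executes, giving -9.
  n7: a read changed (n6 -5->-9; n6 -5->-9) — executes, giving -18.
  n8: a read changed (n7 -10->-18) — executes, giving 4 — identical to its old value.

Demanding n8 again yields 4.
4 computations run: n2, n6, n7, n8.
The nodes whose values change: x1, n2, n6, n7.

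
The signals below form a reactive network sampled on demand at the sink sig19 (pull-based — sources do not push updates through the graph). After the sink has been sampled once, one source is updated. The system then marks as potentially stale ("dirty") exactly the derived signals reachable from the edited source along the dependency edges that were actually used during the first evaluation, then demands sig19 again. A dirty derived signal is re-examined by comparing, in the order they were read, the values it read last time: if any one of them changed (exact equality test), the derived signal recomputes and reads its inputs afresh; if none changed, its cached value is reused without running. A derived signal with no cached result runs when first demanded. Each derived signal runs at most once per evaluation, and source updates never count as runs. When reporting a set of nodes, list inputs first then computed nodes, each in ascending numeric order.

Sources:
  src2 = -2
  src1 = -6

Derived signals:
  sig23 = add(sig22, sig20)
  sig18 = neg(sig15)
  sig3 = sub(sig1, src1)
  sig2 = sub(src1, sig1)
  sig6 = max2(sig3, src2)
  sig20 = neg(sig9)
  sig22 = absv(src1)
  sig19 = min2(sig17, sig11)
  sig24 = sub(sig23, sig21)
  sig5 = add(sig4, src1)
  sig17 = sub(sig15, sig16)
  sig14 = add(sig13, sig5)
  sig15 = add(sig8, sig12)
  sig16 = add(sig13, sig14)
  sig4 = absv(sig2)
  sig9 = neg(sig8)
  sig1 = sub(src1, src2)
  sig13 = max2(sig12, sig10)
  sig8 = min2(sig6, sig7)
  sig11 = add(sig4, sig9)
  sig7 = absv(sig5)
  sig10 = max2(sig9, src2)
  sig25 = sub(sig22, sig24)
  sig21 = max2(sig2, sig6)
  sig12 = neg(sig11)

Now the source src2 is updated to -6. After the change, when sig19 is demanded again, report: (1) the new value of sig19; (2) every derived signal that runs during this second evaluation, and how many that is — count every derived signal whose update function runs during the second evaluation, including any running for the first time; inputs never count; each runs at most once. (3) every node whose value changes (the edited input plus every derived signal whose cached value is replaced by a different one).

sig19 now evaluates to -6.
Run set: sig1, sig2, sig3, sig4, sig5, sig6, sig7, sig8, sig9, sig10, sig11, sig12, sig13, sig14, sig15, sig16, sig17, sig19 (18 run).
Changed values: src2, sig1, sig2, sig3, sig4, sig5, sig6, sig7, sig8, sig9, sig10, sig11, sig12, sig14, sig15, sig16, sig17, sig19.

Initial pass — values computed on the first demand:
  sig1 = sub(-6, -2) = -4
  sig2 = sub(-6, -4) = -2
  sig3 = sub(-4, -6) = 2
  sig4 = absv(-2) = 2
  sig5 = add(2, -6) = -4
  sig6 = max2(2, -2) = 2
  sig7 = absv(-4) = 4
  sig8 = min2(2, 4) = 2
  sig9 = neg(2) = -2
  sig10 = max2(-2, -2) = -2
  sig11 = add(2, -2) = 0
  sig12 = neg(0) = 0
  sig13 = max2(0, -2) = 0
  sig14 = add(0, -4) = -4
  sig15 = add(2, 0) = 2
  sig16 = add(0, -4) = -4
  sig17 = sub(2, -4) = 6
  sig19 = min2(6, 0) = 0

Second demand — change propagation:
  sig1: re-runs because src2 -2->-6; new result 0.
  sig2: re-runs because sig1 -4->0; new result -6.
  sig3: re-runs because sig1 -4->0; new result 6.
  sig4: re-runs because sig2 -2->-6; new result 6.
  sig5: re-runs because sig4 2->6; new result 0.
  sig6: re-runs because sig3 2->6; src2 -2->-6; new result 6.
  sig7: re-runs because sig5 -4->0; new result 0.
  sig8: re-runs because sig6 2->6; sig7 4->0; new result 0.
  sig9: re-runs because sig8 2->0; new result 0.
  sig10: re-runs because sig9 -2->0; src2 -2->-6; new result 0.
  sig11: re-runs because sig4 2->6; sig9 -2->0; new result 6.
  sig12: re-runs because sig11 0->6; new result -6.
  sig13: re-runs because sig12 0->-6; sig10 -2->0; new result 0 (unchanged).
  sig14: re-runs because sig5 -4->0; new result 0.
  sig15: re-runs because sig8 2->0; sig12 0->-6; new result -6.
  sig16: re-runs because sig14 -4->0; new result 0.
  sig17: re-runs because sig15 2->-6; sig16 -4->0; new result -6.
  sig19: re-runs because sig17 6->-6; sig11 0->6; new result -6.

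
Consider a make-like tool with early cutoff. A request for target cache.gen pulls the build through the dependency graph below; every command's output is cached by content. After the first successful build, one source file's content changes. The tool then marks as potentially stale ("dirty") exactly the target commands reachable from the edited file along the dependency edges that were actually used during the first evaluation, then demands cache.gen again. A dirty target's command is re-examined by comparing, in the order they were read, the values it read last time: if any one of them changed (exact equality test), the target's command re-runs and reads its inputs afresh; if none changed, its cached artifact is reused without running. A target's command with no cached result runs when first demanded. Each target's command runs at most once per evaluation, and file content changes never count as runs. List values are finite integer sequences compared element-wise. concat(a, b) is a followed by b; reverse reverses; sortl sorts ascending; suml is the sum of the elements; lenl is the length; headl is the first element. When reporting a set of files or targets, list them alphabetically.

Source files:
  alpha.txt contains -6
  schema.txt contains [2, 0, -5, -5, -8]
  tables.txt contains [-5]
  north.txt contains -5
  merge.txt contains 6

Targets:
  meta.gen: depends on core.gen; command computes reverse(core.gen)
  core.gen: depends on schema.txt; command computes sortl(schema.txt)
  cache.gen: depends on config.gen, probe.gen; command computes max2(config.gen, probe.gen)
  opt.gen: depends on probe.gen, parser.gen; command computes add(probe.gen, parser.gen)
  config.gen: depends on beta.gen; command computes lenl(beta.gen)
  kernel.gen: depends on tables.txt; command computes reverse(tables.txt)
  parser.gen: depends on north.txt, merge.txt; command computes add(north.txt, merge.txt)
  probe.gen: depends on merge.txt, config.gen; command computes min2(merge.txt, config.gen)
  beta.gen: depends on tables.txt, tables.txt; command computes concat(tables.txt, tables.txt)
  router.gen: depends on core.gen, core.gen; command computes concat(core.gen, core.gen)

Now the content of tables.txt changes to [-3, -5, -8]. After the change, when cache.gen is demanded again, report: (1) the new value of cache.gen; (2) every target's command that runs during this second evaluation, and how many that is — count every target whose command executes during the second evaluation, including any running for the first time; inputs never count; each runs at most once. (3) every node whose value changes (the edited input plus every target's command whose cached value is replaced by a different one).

Demanding cache.gen again yields 6.
4 target commands run: beta.gen, cache.gen, config.gen, probe.gen.
The nodes whose values change: beta.gen, cache.gen, config.gen, probe.gen, tables.txt.

First demand of the output computes:
  beta.gen = concat([-5], [-5]) = [-5, -5]
  config.gen = lenl([-5, -5]) = 2
  probe.gen = min2(6, 2) = 2
  cache.gen = max2(2, 2) = 2

After the edit, cleaning proceeds:
  beta.gen: a read changed (tables.txt [-5]->[-3, -5, -8]; tables.txt [-5]->[-3, -5, -8]) — executes, giving [-3, -5, -8, -3, -5, -8].
  config.gen: a read changed (beta.gen [-5, -5]->[-3, -5, -8, -3, -5, -8]) — executes, giving 6.
  probe.gen: a read changed (config.gen 2->6) — executes, giving 6.
  cache.gen: a read changed (config.gen 2->6; probe.gen 2->6) — executes, giving 6.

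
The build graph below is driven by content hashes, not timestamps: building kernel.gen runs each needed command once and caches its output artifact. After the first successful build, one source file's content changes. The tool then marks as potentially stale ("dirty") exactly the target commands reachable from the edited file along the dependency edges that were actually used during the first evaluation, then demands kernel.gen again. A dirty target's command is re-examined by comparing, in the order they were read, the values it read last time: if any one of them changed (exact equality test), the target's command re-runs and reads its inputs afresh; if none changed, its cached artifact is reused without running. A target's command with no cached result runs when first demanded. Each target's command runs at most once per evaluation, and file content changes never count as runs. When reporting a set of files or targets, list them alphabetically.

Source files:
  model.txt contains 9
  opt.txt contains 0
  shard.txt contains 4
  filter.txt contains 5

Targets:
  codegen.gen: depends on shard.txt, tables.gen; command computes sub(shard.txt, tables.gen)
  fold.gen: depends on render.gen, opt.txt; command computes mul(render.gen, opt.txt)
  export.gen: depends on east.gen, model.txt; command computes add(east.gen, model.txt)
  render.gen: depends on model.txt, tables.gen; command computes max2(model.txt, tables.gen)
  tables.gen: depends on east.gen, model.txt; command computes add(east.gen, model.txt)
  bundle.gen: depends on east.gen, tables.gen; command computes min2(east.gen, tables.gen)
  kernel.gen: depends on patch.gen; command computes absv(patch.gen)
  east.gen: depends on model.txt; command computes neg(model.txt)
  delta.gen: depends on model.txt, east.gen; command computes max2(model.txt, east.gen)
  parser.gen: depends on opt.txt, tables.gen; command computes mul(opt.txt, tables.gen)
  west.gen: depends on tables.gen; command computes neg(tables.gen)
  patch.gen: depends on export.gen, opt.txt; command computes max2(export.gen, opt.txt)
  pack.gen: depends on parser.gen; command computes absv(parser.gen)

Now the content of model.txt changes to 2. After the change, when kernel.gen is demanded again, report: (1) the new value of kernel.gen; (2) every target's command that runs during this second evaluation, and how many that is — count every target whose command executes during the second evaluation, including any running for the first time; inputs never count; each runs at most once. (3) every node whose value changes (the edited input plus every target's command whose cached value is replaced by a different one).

kernel.gen now evaluates to 0.
Run set: east.gen, export.gen (2 run).
Changed values: east.gen, model.txt.
The important point: export.gen recomputes to an identical value, and the output ends up unchanged.

Initial pass — values computed on the first demand:
  east.gen = neg(9) = -9
  export.gen = add(-9, 9) = 0
  patch.gen = max2(0, 0) = 0
  kernel.gen = absv(0) = 0

Second demand — change propagation:
  east.gen: re-runs because model.txt 9->2; new result -2.
  export.gen: re-runs because east.gen -9->-2; model.txt 9->2; new result 0 (unchanged).
  patch.gen: re-examined; everything it read last time is the same (export.gen unchanged, opt.txt unchanged) — cache 0 kept, no run.
  kernel.gen: re-examined; everything it read last time is the same (patch.gen unchanged) — cache 0 kept, no run.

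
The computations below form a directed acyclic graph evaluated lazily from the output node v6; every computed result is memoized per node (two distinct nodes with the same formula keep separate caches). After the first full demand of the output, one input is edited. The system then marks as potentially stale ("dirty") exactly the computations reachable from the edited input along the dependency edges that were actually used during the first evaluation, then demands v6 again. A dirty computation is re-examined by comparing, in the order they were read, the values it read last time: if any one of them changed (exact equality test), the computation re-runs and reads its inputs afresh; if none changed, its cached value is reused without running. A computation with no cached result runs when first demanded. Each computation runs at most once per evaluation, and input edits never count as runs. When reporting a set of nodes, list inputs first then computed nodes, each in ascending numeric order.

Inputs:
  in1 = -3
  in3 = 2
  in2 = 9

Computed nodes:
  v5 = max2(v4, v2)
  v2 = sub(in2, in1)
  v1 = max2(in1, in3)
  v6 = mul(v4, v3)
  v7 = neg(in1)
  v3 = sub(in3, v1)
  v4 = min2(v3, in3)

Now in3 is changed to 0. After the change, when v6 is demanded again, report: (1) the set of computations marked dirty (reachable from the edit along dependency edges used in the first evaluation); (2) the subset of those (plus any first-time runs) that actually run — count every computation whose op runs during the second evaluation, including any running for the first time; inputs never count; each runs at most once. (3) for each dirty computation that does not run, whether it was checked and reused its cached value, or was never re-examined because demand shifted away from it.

The edit dirties: v1, v3, v4, v6.
3 computations run: v1, v3, v4.
Cache hits after checking: v6.
Note where the cutoff bites: v6 is checked, finds nothing changed, and keeps its cache.

First demand of the output computes:
  v1 = max2(-3, 2) = 2
  v3 = sub(2, 2) = 0
  v4 = min2(0, 2) = 0
  v6 = mul(0, 0) = 0

After the edit, cleaning proceeds:
  v1: a read changed (in3 2->0) — executes, giving 0.
  v3: a read changed (in3 2->0; v1 2->0) — executes, giving 0 — identical to its old value.
  v4: a read changed (in3 2->0) — executes, giving 0 — identical to its old value.
  v6: dirty, but its reads are unchanged (v4 unchanged, v3 unchanged); cached 0 stands.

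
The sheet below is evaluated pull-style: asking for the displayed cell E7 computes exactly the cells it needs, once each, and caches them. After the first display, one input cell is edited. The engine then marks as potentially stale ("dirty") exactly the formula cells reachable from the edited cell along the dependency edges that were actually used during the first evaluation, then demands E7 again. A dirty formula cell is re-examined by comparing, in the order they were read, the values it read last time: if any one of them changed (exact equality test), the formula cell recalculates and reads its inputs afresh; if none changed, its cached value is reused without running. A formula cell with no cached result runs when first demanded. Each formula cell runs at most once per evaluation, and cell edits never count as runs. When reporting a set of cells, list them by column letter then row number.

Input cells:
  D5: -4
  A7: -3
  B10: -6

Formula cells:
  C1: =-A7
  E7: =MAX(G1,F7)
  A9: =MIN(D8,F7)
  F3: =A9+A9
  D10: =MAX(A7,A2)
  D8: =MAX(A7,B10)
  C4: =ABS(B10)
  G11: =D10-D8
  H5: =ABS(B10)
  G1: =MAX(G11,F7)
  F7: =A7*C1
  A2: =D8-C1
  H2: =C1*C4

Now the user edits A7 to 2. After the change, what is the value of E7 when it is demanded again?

Demanding E7 again yields 2.

First demand of the output computes:
  C1 = -(-3) = 3
  D8 = MAX(-3, -6) = -3
  A2 = -3 - 3 = -6
  D10 = MAX(-3, -6) = -3
  F7 = -3 * 3 = -9
  G11 = -3 - -3 = 0
  G1 = MAX(0, -9) = 0
  E7 = MAX(0, -9) = 0

After the edit, cleaning proceeds:
  C1: a read changed (A7 -3->2) — executes, giving -2.
  D8: a read changed (A7 -3->2) — executes, giving 2.
  A2: a read changed (D8 -3->2; C1 3->-2) — executes, giving 4.
  D10: a read changed (A7 -3->2; A2 -6->4) — executes, giving 4.
  F7: a read changed (A7 -3->2; C1 3->-2) — executes, giving -4.
  G11: a read changed (D10 -3->4; D8 -3->2) — executes, giving 2.
  G1: a read changed (G11 0->2; F7 -9->-4) — executes, giving 2.
  E7: a read changed (G1 0->2; F7 -9->-4) — executes, giving 2.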